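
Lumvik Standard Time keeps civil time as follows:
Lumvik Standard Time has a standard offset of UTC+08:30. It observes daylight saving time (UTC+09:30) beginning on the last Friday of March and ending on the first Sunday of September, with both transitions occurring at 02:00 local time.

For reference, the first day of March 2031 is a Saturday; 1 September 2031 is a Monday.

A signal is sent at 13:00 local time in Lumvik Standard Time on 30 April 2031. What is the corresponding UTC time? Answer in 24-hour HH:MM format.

1 March 2031 is a Saturday, so Fridays fall on 7, 14, 21, 28; the last is March 28.
1 September 2031 is a Monday, so the first Sunday is September 7.
30 April 2031 falls between 28 March and 7 September, so daylight saving is in effect and Lumvik Standard Time is at UTC+09:30.
13:00 local − 9h30m = 03:30 UTC.

03:30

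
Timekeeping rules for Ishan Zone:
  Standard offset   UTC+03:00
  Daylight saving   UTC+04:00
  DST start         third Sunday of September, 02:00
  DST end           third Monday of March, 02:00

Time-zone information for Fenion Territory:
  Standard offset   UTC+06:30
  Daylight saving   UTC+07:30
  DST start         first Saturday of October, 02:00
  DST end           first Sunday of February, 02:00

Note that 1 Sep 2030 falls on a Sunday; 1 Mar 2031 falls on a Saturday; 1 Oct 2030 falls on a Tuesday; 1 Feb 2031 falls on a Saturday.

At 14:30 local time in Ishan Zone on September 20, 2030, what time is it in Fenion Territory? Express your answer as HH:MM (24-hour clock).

1 September 2030 is a Sunday, so the first Sunday is September 1 and the third is September 15.
1 March 2031 is a Saturday, so the first Monday is March 3 and the third is March 17.
September 20, 2030 lies within the daylight-saving period (15 September 2030 – 17 March 2031), so Ishan Zone is on daylight time, UTC+04:00.
14:30 Ishan Zone − 4h = 10:30 UTC.
1 October 2030 is a Tuesday, so the first Saturday is October 5.
1 February 2031 is a Saturday, so the first Sunday is February 2.
At the standard offset (UTC+06:30), 10:30 UTC + 6h30m = 17:00 Fenion Territory standard time.
Daylight saving runs 5 October 2030 – 2 February 2031; the standard-time date in Fenion Territory, September 20, 2030, is outside that window, so Fenion Territory is on standard time at UTC+06:30.
10:30 UTC + 6h30m = 17:00 Fenion Territory.

17:00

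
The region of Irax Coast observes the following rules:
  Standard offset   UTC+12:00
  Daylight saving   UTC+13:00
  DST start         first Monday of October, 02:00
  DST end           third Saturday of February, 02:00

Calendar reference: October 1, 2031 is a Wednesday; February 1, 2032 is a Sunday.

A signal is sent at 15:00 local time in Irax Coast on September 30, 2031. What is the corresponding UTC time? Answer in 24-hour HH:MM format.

03:00

1 October 2031 is a Wednesday, so the first Monday is October 6.
1 February 2032 is a Sunday, so the first Saturday is February 7 and the third is February 21.
September 30, 2031 does not fall between 6 October 2031 and 21 February 2032, so daylight saving is not in effect and Irax Coast is at UTC+12:00.
15:00 local − 12h = 03:00 UTC.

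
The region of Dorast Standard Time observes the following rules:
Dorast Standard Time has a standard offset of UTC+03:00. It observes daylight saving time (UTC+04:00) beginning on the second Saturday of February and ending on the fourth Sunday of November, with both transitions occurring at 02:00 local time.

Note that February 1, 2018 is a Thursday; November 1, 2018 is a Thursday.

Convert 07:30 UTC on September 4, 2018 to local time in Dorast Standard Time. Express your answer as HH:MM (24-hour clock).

1 February 2018 is a Thursday, so the first Saturday is February 3 and the second is February 10.
1 November 2018 is a Thursday, so the first Sunday is November 4 and the fourth is November 25.
At the standard offset (UTC+03:00), 07:30 UTC + 3h = 10:30 Dorast Standard Time standard time.
The standard-time date in Dorast Standard Time, September 4, 2018, lies within the daylight-saving period (10 February – 25 November), so Dorast Standard Time is on daylight time, UTC+04:00.
07:30 UTC + 4h = 11:30 local.

11:30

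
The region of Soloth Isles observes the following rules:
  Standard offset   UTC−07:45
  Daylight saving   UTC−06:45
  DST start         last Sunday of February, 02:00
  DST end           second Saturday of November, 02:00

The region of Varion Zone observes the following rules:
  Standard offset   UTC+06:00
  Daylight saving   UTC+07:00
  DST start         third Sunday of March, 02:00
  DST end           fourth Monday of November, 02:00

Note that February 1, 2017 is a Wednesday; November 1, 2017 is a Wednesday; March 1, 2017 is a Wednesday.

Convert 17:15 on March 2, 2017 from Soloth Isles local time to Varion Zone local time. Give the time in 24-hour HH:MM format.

06:00

1 February 2017 is a Wednesday, so Sundays fall on 5, 12, 19, 26; the last is February 26.
1 November 2017 is a Wednesday, so the first Saturday is November 4 and the second is November 11.
March 2, 2017 lies within the daylight-saving period (26 February – 11 November), so Soloth Isles is on daylight time, UTC−06:45.
17:15 Soloth Isles + 6h45m = 00:00 UTC (rolling into the next day, 3 March 2017).
1 March 2017 is a Wednesday, so the first Sunday is March 5 and the third is March 19.
1 November 2017 is a Wednesday, so the first Monday is November 6 and the fourth is November 27.
At the standard offset (UTC+06:00), 00:00 UTC + 6h = 06:00 Varion Zone standard time.
Daylight saving runs 19 March – 27 November; the standard-time date in Varion Zone, March 3, 2017, is outside that window, so Varion Zone is on standard time at UTC+06:00.
00:00 UTC + 6h = 06:00 Varion Zone.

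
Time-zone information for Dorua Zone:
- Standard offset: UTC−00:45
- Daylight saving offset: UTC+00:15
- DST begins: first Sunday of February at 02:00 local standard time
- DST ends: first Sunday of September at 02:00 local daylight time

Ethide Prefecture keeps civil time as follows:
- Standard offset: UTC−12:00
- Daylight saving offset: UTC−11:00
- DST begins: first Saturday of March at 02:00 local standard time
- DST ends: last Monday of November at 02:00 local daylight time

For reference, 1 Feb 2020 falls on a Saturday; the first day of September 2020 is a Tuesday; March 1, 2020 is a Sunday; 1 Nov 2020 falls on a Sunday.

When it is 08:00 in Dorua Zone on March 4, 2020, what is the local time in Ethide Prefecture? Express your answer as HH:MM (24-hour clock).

1 February 2020 is a Saturday, so the first Sunday is February 2.
1 September 2020 is a Tuesday, so the first Sunday is September 6.
March 4, 2020 lies within the daylight-saving period (2 February – 6 September), so Dorua Zone is on daylight time, UTC+00:15.
08:00 Dorua Zone − 0h15m = 07:45 UTC.
1 March 2020 is a Sunday, so the first Saturday is March 7.
1 November 2020 is a Sunday, so Mondays fall on 2, 9, 16, 23, 30; the last is November 30.
At the standard offset (UTC−12:00), 07:45 UTC − 12h = 19:45 Ethide Prefecture standard time (rolling into the previous day, 3 March 2020).
Daylight saving runs 7 March – 30 November; the standard-time date in Ethide Prefecture, March 3, 2020, is outside that window, so Ethide Prefecture is on standard time at UTC−12:00.
07:45 UTC − 12h = 19:45 Ethide Prefecture (rolling into the previous day, 3 March 2020).

19:45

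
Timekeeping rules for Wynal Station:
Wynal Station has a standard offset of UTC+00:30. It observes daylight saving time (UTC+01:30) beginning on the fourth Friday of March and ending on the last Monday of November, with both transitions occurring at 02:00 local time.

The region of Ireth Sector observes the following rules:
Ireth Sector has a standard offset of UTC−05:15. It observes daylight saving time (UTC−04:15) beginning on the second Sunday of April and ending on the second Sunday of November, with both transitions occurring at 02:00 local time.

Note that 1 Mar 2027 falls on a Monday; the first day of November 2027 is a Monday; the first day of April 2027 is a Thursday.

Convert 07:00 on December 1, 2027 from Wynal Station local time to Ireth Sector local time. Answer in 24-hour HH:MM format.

01:15

1 March 2027 is a Monday, so the first Friday is March 5 and the fourth is March 26.
1 November 2027 is a Monday, so Mondays fall on 1, 8, 15, 22, 29; the last is November 29.
Daylight saving runs 26 March – 29 November; December 1, 2027 is outside that window, so Wynal Station is on standard time at UTC+00:30.
07:00 Wynal Station − 0h30m = 06:30 UTC.
1 April 2027 is a Thursday, so the first Sunday is April 4 and the second is April 11.
1 November 2027 is a Monday, so the first Sunday is November 7 and the second is November 14.
At the standard offset (UTC−05:15), 06:30 UTC − 5h15m = 01:15 Ireth Sector standard time.
The standard-time date in Ireth Sector, December 1, 2027, is outside the daylight-saving period (11 April – 14 November), so Ireth Sector is on standard time, UTC−05:15.
06:30 UTC − 5h15m = 01:15 Ireth Sector.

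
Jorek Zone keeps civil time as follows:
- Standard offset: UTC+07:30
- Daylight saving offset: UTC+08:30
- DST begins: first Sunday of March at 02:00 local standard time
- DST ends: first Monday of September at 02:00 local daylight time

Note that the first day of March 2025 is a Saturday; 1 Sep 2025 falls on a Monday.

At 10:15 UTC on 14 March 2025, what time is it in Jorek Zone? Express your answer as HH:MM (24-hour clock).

18:45

1 March 2025 is a Saturday, so the first Sunday is March 2.
1 September 2025 is a Monday, so the first Monday is September 1.
At the standard offset (UTC+07:30), 10:15 UTC + 7h30m = 17:45 Jorek Zone standard time.
Daylight saving runs 2 March – 1 September; the standard-time date in Jorek Zone, 14 March 2025, is inside that window, so Jorek Zone is at UTC+08:30.
10:15 UTC + 8h30m = 18:45 local.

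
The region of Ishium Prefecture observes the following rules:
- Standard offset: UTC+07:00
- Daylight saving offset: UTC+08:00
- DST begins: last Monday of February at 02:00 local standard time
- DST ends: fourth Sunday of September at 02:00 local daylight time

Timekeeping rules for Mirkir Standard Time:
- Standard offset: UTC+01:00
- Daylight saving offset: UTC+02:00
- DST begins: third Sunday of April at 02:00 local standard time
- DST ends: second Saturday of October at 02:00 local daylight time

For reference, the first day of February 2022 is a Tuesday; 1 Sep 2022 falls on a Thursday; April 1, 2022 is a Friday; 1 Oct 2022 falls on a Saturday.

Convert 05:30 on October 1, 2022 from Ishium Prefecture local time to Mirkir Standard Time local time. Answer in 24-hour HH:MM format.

00:30

1 February 2022 is a Tuesday, so Mondays fall on 7, 14, 21, 28; the last is February 28.
1 September 2022 is a Thursday, so the first Sunday is September 4 and the fourth is September 25.
October 1, 2022 is outside the daylight-saving period (28 February – 25 September), so Ishium Prefecture is on standard time, UTC+07:00.
05:30 Ishium Prefecture − 7h = 22:30 UTC (rolling into the previous day, 30 September 2022).
1 April 2022 is a Friday, so the first Sunday is April 3 and the third is April 17.
1 October 2022 is a Saturday, so the first Saturday is October 1 and the second is October 8.
At the standard offset (UTC+01:00), 22:30 UTC + 1h = 23:30 Mirkir Standard Time standard time.
Daylight saving runs 17 April – 8 October; the standard-time date in Mirkir Standard Time, September 30, 2022, is inside that window, so Mirkir Standard Time is at UTC+02:00.
22:30 UTC + 2h = 00:30 Mirkir Standard Time (rolling into the next day, 1 October 2022).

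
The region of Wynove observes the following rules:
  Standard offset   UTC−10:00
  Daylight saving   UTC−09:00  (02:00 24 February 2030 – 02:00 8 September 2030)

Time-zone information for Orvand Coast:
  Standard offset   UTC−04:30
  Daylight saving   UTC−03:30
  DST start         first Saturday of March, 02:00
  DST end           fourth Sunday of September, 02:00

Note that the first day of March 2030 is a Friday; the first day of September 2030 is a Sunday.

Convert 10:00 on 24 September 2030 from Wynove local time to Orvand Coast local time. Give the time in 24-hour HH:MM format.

15:30

24 September 2030 is outside the daylight-saving period (24 February – 8 September), so Wynove is on standard time, UTC−10:00.
10:00 Wynove + 10h = 20:00 UTC.
1 March 2030 is a Friday, so the first Saturday is March 2.
1 September 2030 is a Sunday, so the first Sunday is September 1 and the fourth is September 22.
At the standard offset (UTC−04:30), 20:00 UTC − 4h30m = 15:30 Orvand Coast standard time.
The standard-time date in Orvand Coast, 24 September 2030, does not fall between 2 March and 22 September, so daylight saving is not in effect and Orvand Coast is at UTC−04:30.
20:00 UTC − 4h30m = 15:30 Orvand Coast.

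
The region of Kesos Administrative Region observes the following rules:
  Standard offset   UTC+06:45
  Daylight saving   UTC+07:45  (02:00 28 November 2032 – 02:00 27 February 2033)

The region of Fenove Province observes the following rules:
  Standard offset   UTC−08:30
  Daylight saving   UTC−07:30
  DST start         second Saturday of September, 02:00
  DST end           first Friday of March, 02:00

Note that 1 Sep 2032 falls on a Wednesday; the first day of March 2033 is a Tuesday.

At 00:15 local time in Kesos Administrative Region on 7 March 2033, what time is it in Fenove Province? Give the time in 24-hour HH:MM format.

09:00

7 March 2033 does not fall between 28 November 2032 and 27 February 2033, so daylight saving is not in effect and Kesos Administrative Region is at UTC+06:45.
00:15 Kesos Administrative Region − 6h45m = 17:30 UTC (rolling into the previous day, 6 March 2033).
1 September 2032 is a Wednesday, so the first Saturday is September 4 and the second is September 11.
1 March 2033 is a Tuesday, so the first Friday is March 4.
At the standard offset (UTC−08:30), 17:30 UTC − 8h30m = 09:00 Fenove Province standard time.
The standard-time date in Fenove Province, 6 March 2033, does not fall between 11 September 2032 and 4 March 2033, so daylight saving is not in effect and Fenove Province is at UTC−08:30.
17:30 UTC − 8h30m = 09:00 Fenove Province.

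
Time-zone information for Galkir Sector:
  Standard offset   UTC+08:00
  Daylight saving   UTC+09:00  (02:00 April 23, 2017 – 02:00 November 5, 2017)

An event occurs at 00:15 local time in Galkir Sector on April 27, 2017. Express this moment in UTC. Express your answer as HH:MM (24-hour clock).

15:15

April 27, 2017 lies within the daylight-saving period (23 April – 5 November), so Galkir Sector is on daylight time, UTC+09:00.
00:15 local − 9h = 15:15 UTC (rolling into the previous day, 26 April 2017).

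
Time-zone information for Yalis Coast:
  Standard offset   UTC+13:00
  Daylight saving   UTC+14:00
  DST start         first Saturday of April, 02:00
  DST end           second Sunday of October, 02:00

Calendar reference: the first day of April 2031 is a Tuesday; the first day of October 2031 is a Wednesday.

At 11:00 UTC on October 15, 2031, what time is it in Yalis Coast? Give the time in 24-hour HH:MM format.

00:00

1 April 2031 is a Tuesday, so the first Saturday is April 5.
1 October 2031 is a Wednesday, so the first Sunday is October 5 and the second is October 12.
At the standard offset (UTC+13:00), 11:00 UTC + 13h = 00:00 Yalis Coast standard time (rolling into the next day, 16 October 2031).
Daylight saving runs 5 April – 12 October; the standard-time date in Yalis Coast, October 16, 2031, is outside that window, so Yalis Coast is on standard time at UTC+13:00.
11:00 UTC + 13h = 00:00 local (rolling into the next day, 16 October 2031).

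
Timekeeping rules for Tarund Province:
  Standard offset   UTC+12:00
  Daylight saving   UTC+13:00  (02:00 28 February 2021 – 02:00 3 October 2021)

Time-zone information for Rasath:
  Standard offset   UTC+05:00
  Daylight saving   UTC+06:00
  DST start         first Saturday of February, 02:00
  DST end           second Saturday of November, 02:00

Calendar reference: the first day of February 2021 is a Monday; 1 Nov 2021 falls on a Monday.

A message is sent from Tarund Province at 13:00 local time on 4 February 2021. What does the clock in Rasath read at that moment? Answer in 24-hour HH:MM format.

06:00

4 February 2021 is outside the daylight-saving period (28 February – 3 October), so Tarund Province is on standard time, UTC+12:00.
13:00 Tarund Province − 12h = 01:00 UTC.
1 February 2021 is a Monday, so the first Saturday is February 6.
1 November 2021 is a Monday, so the first Saturday is November 6 and the second is November 13.
At the standard offset (UTC+05:00), 01:00 UTC + 5h = 06:00 Rasath standard time.
Daylight saving runs 6 February – 13 November; the standard-time date in Rasath, 4 February 2021, is outside that window, so Rasath is on standard time at UTC+05:00.
01:00 UTC + 5h = 06:00 Rasath.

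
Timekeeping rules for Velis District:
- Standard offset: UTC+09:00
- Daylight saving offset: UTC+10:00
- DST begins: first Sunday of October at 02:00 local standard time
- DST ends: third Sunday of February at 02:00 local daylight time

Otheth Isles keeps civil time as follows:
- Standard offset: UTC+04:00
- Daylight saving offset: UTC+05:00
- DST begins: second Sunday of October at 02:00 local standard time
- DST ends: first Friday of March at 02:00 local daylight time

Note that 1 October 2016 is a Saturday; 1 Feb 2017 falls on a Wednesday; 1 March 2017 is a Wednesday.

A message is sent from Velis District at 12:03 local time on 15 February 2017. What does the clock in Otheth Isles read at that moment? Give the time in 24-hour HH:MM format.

07:03

1 October 2016 is a Saturday, so the first Sunday is October 2.
1 February 2017 is a Wednesday, so the first Sunday is February 5 and the third is February 19.
15 February 2017 falls between 2 October 2016 and 19 February 2017, so daylight saving is in effect and Velis District is at UTC+10:00.
12:03 Velis District − 10h = 02:03 UTC.
1 October 2016 is a Saturday, so the first Sunday is October 2 and the second is October 9.
1 March 2017 is a Wednesday, so the first Friday is March 3.
At the standard offset (UTC+04:00), 02:03 UTC + 4h = 06:03 Otheth Isles standard time.
The standard-time date in Otheth Isles, 15 February 2017, lies within the daylight-saving period (9 October 2016 – 3 March 2017), so Otheth Isles is on daylight time, UTC+05:00.
02:03 UTC + 5h = 07:03 Otheth Isles.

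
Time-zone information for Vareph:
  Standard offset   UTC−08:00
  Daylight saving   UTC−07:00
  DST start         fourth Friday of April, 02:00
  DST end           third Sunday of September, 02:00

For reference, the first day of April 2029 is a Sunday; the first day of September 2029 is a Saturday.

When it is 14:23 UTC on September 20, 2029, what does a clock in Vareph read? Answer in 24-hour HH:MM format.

06:23

1 April 2029 is a Sunday, so the first Friday is April 6 and the fourth is April 27.
1 September 2029 is a Saturday, so the first Sunday is September 2 and the third is September 16.
At the standard offset (UTC−08:00), 14:23 UTC − 8h = 06:23 Vareph standard time.
The standard-time date in Vareph, September 20, 2029, is outside the daylight-saving period (27 April – 16 September), so Vareph is on standard time, UTC−08:00.
14:23 UTC − 8h = 06:23 local.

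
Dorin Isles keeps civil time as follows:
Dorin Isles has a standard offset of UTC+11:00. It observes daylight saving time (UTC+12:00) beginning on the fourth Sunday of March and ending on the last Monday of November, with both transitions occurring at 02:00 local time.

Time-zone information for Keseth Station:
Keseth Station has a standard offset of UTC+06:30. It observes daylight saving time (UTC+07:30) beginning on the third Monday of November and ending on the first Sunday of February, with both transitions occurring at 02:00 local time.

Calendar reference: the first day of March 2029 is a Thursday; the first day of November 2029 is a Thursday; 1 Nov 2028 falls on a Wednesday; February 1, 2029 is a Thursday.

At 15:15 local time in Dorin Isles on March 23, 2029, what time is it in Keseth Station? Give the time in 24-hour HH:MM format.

10:45

1 March 2029 is a Thursday, so the first Sunday is March 4 and the fourth is March 25.
1 November 2029 is a Thursday, so Mondays fall on 5, 12, 19, 26; the last is November 26.
Daylight saving runs 25 March – 26 November; March 23, 2029 is outside that window, so Dorin Isles is on standard time at UTC+11:00.
15:15 Dorin Isles − 11h = 04:15 UTC.
1 November 2028 is a Wednesday, so the first Monday is November 6 and the third is November 20.
1 February 2029 is a Thursday, so the first Sunday is February 4.
At the standard offset (UTC+06:30), 04:15 UTC + 6h30m = 10:45 Keseth Station standard time.
The standard-time date in Keseth Station, March 23, 2029, does not fall between 20 November 2028 and 4 February 2029, so daylight saving is not in effect and Keseth Station is at UTC+06:30.
04:15 UTC + 6h30m = 10:45 Keseth Station.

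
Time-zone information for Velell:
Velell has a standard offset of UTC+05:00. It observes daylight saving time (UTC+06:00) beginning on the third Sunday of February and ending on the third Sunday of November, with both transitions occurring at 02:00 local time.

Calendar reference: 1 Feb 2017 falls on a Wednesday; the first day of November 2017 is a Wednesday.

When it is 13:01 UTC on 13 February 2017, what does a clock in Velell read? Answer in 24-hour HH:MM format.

1 February 2017 is a Wednesday, so the first Sunday is February 5 and the third is February 19.
1 November 2017 is a Wednesday, so the first Sunday is November 5 and the third is November 19.
At the standard offset (UTC+05:00), 13:01 UTC + 5h = 18:01 Velell standard time.
The standard-time date in Velell, 13 February 2017, does not fall between 19 February and 19 November, so daylight saving is not in effect and Velell is at UTC+05:00.
13:01 UTC + 5h = 18:01 local.

18:01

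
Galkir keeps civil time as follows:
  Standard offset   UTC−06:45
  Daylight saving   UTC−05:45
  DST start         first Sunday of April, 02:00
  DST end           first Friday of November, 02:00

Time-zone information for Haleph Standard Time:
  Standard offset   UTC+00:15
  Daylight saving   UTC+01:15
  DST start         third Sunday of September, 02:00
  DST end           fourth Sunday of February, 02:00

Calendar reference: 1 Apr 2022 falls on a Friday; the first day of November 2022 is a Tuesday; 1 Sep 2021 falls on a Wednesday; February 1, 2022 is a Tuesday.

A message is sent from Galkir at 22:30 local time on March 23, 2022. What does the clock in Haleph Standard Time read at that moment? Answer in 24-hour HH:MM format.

1 April 2022 is a Friday, so the first Sunday is April 3.
1 November 2022 is a Tuesday, so the first Friday is November 4.
March 23, 2022 is outside the daylight-saving period (3 April – 4 November), so Galkir is on standard time, UTC−06:45.
22:30 Galkir + 6h45m = 05:15 UTC (rolling into the next day, 24 March 2022).
1 September 2021 is a Wednesday, so the first Sunday is September 5 and the third is September 19.
1 February 2022 is a Tuesday, so the first Sunday is February 6 and the fourth is February 27.
At the standard offset (UTC+00:15), 05:15 UTC + 0h15m = 05:30 Haleph Standard Time standard time.
The standard-time date in Haleph Standard Time, March 24, 2022, does not fall between 19 September 2021 and 27 February 2022, so daylight saving is not in effect and Haleph Standard Time is at UTC+00:15.
05:15 UTC + 0h15m = 05:30 Haleph Standard Time.

05:30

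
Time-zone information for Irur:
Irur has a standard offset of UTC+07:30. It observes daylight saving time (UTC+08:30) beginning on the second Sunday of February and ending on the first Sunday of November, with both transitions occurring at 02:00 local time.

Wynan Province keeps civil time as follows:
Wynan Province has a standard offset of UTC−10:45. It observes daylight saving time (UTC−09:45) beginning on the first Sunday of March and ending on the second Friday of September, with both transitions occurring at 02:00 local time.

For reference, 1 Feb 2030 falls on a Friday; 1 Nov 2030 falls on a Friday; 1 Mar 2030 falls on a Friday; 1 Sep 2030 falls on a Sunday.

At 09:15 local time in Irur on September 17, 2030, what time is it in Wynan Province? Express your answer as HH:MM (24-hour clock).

14:00

1 February 2030 is a Friday, so the first Sunday is February 3 and the second is February 10.
1 November 2030 is a Friday, so the first Sunday is November 3.
Daylight saving runs 10 February – 3 November; September 17, 2030 is inside that window, so Irur is at UTC+08:30.
09:15 Irur − 8h30m = 00:45 UTC.
1 March 2030 is a Friday, so the first Sunday is March 3.
1 September 2030 is a Sunday, so the first Friday is September 6 and the second is September 13.
At the standard offset (UTC−10:45), 00:45 UTC − 10h45m = 14:00 Wynan Province standard time (rolling into the previous day, 16 September 2030).
The standard-time date in Wynan Province, September 16, 2030, does not fall between 3 March and 13 September, so daylight saving is not in effect and Wynan Province is at UTC−10:45.
00:45 UTC − 10h45m = 14:00 Wynan Province (rolling into the previous day, 16 September 2030).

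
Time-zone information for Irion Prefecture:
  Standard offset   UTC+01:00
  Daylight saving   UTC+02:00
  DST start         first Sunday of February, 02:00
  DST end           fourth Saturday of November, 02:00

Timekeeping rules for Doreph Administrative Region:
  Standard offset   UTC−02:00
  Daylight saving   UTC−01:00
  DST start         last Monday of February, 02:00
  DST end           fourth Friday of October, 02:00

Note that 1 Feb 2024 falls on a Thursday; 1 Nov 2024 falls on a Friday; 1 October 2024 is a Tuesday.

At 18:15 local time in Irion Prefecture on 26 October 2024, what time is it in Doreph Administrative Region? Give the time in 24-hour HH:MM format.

1 February 2024 is a Thursday, so the first Sunday is February 4.
1 November 2024 is a Friday, so the first Saturday is November 2 and the fourth is November 23.
26 October 2024 lies within the daylight-saving period (4 February – 23 November), so Irion Prefecture is on daylight time, UTC+02:00.
18:15 Irion Prefecture − 2h = 16:15 UTC.
1 February 2024 is a Thursday, so Mondays fall on 5, 12, 19, 26; the last is February 26.
1 October 2024 is a Tuesday, so the first Friday is October 4 and the fourth is October 25.
At the standard offset (UTC−02:00), 16:15 UTC − 2h = 14:15 Doreph Administrative Region standard time.
The standard-time date in Doreph Administrative Region, 26 October 2024, does not fall between 26 February and 25 October, so daylight saving is not in effect and Doreph Administrative Region is at UTC−02:00.
16:15 UTC − 2h = 14:15 Doreph Administrative Region.

14:15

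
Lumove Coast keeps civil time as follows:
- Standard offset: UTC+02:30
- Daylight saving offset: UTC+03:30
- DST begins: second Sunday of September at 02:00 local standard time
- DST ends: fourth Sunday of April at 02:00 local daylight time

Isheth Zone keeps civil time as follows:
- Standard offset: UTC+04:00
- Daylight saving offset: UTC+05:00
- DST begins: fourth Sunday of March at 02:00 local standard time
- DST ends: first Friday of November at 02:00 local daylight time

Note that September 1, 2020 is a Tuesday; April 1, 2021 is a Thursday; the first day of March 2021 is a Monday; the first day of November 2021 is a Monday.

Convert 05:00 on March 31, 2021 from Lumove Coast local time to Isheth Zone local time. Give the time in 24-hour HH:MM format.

06:30

1 September 2020 is a Tuesday, so the first Sunday is September 6 and the second is September 13.
1 April 2021 is a Thursday, so the first Sunday is April 4 and the fourth is April 25.
March 31, 2021 lies within the daylight-saving period (13 September 2020 – 25 April 2021), so Lumove Coast is on daylight time, UTC+03:30.
05:00 Lumove Coast − 3h30m = 01:30 UTC.
1 March 2021 is a Monday, so the first Sunday is March 7 and the fourth is March 28.
1 November 2021 is a Monday, so the first Friday is November 5.
At the standard offset (UTC+04:00), 01:30 UTC + 4h = 05:30 Isheth Zone standard time.
The standard-time date in Isheth Zone, March 31, 2021, lies within the daylight-saving period (28 March – 5 November), so Isheth Zone is on daylight time, UTC+05:00.
01:30 UTC + 5h = 06:30 Isheth Zone.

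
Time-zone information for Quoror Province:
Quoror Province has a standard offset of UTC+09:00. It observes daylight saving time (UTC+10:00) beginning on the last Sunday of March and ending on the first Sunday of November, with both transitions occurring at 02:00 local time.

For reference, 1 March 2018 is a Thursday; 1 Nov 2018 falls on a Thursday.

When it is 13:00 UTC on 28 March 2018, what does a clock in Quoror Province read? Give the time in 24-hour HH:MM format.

1 March 2018 is a Thursday, so Sundays fall on 4, 11, 18, 25; the last is March 25.
1 November 2018 is a Thursday, so the first Sunday is November 4.
At the standard offset (UTC+09:00), 13:00 UTC + 9h = 22:00 Quoror Province standard time.
Daylight saving runs 25 March – 4 November; the standard-time date in Quoror Province, 28 March 2018, is inside that window, so Quoror Province is at UTC+10:00.
13:00 UTC + 10h = 23:00 local.

23:00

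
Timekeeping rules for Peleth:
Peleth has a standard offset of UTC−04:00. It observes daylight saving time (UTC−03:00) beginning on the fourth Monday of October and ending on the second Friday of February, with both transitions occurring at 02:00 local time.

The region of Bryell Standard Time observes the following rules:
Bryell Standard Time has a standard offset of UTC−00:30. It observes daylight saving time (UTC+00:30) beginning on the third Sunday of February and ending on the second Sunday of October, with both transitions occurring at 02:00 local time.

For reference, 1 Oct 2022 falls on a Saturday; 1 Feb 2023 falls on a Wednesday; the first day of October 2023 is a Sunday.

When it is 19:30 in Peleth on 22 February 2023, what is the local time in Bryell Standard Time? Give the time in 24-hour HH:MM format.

00:00

1 October 2022 is a Saturday, so the first Monday is October 3 and the fourth is October 24.
1 February 2023 is a Wednesday, so the first Friday is February 3 and the second is February 10.
Daylight saving runs 24 October 2022 – 10 February 2023; 22 February 2023 is outside that window, so Peleth is on standard time at UTC−04:00.
19:30 Peleth + 4h = 23:30 UTC.
1 February 2023 is a Wednesday, so the first Sunday is February 5 and the third is February 19.
1 October 2023 is a Sunday, so the first Sunday is October 1 and the second is October 8.
At the standard offset (UTC−00:30), 23:30 UTC − 0h30m = 23:00 Bryell Standard Time standard time.
The standard-time date in Bryell Standard Time, 22 February 2023, lies within the daylight-saving period (19 February – 8 October), so Bryell Standard Time is on daylight time, UTC+00:30.
23:30 UTC + 0h30m = 00:00 Bryell Standard Time (rolling into the next day, 23 February 2023).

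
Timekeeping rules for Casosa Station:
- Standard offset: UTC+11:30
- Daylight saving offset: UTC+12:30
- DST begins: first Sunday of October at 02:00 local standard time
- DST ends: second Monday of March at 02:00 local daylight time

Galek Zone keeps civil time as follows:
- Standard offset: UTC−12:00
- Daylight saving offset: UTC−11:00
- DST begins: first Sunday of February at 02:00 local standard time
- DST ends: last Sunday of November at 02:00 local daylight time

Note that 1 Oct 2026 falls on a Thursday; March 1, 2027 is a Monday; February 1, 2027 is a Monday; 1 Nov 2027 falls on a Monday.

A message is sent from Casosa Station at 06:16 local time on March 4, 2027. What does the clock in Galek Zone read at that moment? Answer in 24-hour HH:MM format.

06:46

1 October 2026 is a Thursday, so the first Sunday is October 4.
1 March 2027 is a Monday, so the first Monday is March 1 and the second is March 8.
March 4, 2027 lies within the daylight-saving period (4 October 2026 – 8 March 2027), so Casosa Station is on daylight time, UTC+12:30.
06:16 Casosa Station − 12h30m = 17:46 UTC (rolling into the previous day, 3 March 2027).
1 February 2027 is a Monday, so the first Sunday is February 7.
1 November 2027 is a Monday, so Sundays fall on 7, 14, 21, 28; the last is November 28.
At the standard offset (UTC−12:00), 17:46 UTC − 12h = 05:46 Galek Zone standard time.
Daylight saving runs 7 February – 28 November; the standard-time date in Galek Zone, March 3, 2027, is inside that window, so Galek Zone is at UTC−11:00.
17:46 UTC − 11h = 06:46 Galek Zone.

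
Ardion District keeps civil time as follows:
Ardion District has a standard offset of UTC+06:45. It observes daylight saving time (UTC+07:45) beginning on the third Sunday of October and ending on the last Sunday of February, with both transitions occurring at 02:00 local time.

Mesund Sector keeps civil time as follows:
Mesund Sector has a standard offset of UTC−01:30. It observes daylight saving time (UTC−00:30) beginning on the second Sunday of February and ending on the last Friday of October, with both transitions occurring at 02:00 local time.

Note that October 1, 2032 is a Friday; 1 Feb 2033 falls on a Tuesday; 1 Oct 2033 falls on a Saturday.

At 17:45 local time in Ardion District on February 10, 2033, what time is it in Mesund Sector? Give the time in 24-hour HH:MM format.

1 October 2032 is a Friday, so the first Sunday is October 3 and the third is October 17.
1 February 2033 is a Tuesday, so Sundays fall on 6, 13, 20, 27; the last is February 27.
February 10, 2033 lies within the daylight-saving period (17 October 2032 – 27 February 2033), so Ardion District is on daylight time, UTC+07:45.
17:45 Ardion District − 7h45m = 10:00 UTC.
1 February 2033 is a Tuesday, so the first Sunday is February 6 and the second is February 13.
1 October 2033 is a Saturday, so Fridays fall on 7, 14, 21, 28; the last is October 28.
At the standard offset (UTC−01:30), 10:00 UTC − 1h30m = 08:30 Mesund Sector standard time.
Daylight saving runs 13 February – 28 October; the standard-time date in Mesund Sector, February 10, 2033, is outside that window, so Mesund Sector is on standard time at UTC−01:30.
10:00 UTC − 1h30m = 08:30 Mesund Sector.

08:30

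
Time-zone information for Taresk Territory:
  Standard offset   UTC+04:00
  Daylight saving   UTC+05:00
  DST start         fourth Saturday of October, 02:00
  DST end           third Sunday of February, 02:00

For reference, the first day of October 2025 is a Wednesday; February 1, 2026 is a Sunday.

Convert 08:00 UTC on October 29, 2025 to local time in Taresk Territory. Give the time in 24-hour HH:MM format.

1 October 2025 is a Wednesday, so the first Saturday is October 4 and the fourth is October 25.
1 February 2026 is a Sunday, so the first Sunday is February 1 and the third is February 15.
At the standard offset (UTC+04:00), 08:00 UTC + 4h = 12:00 Taresk Territory standard time.
The standard-time date in Taresk Territory, October 29, 2025, falls between 25 October 2025 and 15 February 2026, so daylight saving is in effect and Taresk Territory is at UTC+05:00.
08:00 UTC + 5h = 13:00 local.

13:00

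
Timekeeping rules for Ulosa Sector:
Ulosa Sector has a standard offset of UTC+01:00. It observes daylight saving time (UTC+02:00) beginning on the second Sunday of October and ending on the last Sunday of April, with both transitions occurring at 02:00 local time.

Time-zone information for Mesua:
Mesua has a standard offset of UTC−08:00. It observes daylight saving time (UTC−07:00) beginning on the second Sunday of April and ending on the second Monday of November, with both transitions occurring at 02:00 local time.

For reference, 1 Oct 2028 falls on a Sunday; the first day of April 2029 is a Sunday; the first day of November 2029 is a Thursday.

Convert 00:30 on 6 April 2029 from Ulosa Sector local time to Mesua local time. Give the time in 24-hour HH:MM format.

14:30

1 October 2028 is a Sunday, so the first Sunday is October 1 and the second is October 8.
1 April 2029 is a Sunday, so Sundays fall on 1, 8, 15, 22, 29; the last is April 29.
6 April 2029 lies within the daylight-saving period (8 October 2028 – 29 April 2029), so Ulosa Sector is on daylight time, UTC+02:00.
00:30 Ulosa Sector − 2h = 22:30 UTC (rolling into the previous day, 5 April 2029).
1 April 2029 is a Sunday, so the first Sunday is April 1 and the second is April 8.
1 November 2029 is a Thursday, so the first Monday is November 5 and the second is November 12.
At the standard offset (UTC−08:00), 22:30 UTC − 8h = 14:30 Mesua standard time.
Daylight saving runs 8 April – 12 November; the standard-time date in Mesua, 5 April 2029, is outside that window, so Mesua is on standard time at UTC−08:00.
22:30 UTC − 8h = 14:30 Mesua.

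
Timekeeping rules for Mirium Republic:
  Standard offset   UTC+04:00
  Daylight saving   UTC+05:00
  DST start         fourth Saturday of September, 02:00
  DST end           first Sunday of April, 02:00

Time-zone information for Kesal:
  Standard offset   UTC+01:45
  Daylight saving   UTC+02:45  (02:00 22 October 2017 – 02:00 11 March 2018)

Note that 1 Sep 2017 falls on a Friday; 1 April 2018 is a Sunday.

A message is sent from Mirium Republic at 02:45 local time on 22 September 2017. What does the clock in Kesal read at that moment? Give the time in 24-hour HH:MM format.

1 September 2017 is a Friday, so the first Saturday is September 2 and the fourth is September 23.
1 April 2018 is a Sunday, so the first Sunday is April 1.
22 September 2017 is outside the daylight-saving period (23 September 2017 – 1 April 2018), so Mirium Republic is on standard time, UTC+04:00.
02:45 Mirium Republic − 4h = 22:45 UTC (rolling into the previous day, 21 September 2017).
At the standard offset (UTC+01:45), 22:45 UTC + 1h45m = 00:30 Kesal standard time (rolling into the next day, 22 September 2017).
Daylight saving runs 22 October 2017 – 11 March 2018; the standard-time date in Kesal, 22 September 2017, is outside that window, so Kesal is on standard time at UTC+01:45.
22:45 UTC + 1h45m = 00:30 Kesal (rolling into the next day, 22 September 2017).

00:30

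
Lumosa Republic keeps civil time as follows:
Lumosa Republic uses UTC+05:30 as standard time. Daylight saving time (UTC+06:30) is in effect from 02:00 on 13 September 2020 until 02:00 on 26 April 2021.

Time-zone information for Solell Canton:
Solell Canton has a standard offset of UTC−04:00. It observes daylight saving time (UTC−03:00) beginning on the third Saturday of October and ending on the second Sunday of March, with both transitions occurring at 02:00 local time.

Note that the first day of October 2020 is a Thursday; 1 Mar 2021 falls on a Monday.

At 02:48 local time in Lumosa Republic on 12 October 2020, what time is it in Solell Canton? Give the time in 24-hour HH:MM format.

16:18

12 October 2020 lies within the daylight-saving period (13 September 2020 – 26 April 2021), so Lumosa Republic is on daylight time, UTC+06:30.
02:48 Lumosa Republic − 6h30m = 20:18 UTC (rolling into the previous day, 11 October 2020).
1 October 2020 is a Thursday, so the first Saturday is October 3 and the third is October 17.
1 March 2021 is a Monday, so the first Sunday is March 7 and the second is March 14.
At the standard offset (UTC−04:00), 20:18 UTC − 4h = 16:18 Solell Canton standard time.
Daylight saving runs 17 October 2020 – 14 March 2021; the standard-time date in Solell Canton, 11 October 2020, is outside that window, so Solell Canton is on standard time at UTC−04:00.
20:18 UTC − 4h = 16:18 Solell Canton.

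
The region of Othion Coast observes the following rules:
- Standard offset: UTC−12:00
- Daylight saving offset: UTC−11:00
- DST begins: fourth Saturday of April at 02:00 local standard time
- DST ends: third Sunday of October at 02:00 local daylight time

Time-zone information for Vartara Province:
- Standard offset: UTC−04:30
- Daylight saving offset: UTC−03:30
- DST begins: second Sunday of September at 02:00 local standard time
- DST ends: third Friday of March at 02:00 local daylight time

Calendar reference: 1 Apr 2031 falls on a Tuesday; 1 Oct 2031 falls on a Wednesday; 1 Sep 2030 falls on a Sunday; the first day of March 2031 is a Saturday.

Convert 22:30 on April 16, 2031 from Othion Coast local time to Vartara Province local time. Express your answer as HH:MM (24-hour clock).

06:00

1 April 2031 is a Tuesday, so the first Saturday is April 5 and the fourth is April 26.
1 October 2031 is a Wednesday, so the first Sunday is October 5 and the third is October 19.
Daylight saving runs 26 April – 19 October; April 16, 2031 is outside that window, so Othion Coast is on standard time at UTC−12:00.
22:30 Othion Coast + 12h = 10:30 UTC (rolling into the next day, 17 April 2031).
1 September 2030 is a Sunday, so the first Sunday is September 1 and the second is September 8.
1 March 2031 is a Saturday, so the first Friday is March 7 and the third is March 21.
At the standard offset (UTC−04:30), 10:30 UTC − 4h30m = 06:00 Vartara Province standard time.
The standard-time date in Vartara Province, April 17, 2031, does not fall between 8 September 2030 and 21 March 2031, so daylight saving is not in effect and Vartara Province is at UTC−04:30.
10:30 UTC − 4h30m = 06:00 Vartara Province.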